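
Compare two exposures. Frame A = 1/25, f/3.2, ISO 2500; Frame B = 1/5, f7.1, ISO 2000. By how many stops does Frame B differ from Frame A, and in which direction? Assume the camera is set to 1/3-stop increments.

1/3 stop darker

Aperture: f/3.2 → f/3.5 → f/4 → f/4.5 → f/5 → f/5.6 → f/6.3 → f/7.1 — 2 1/3 stops narrower (darker).
Shutter speed: 1/25 → 1/20 → 1/15 → 1/13 → 1/10 → 1/8 → 1/6 → 1/5 — 2 1/3 stops slower (brighter).
ISO: 2500 → 2000 — 1/3 stop lower (darker).
Net: −2 1/3 +2 1/3 −1/3 = −1/3 stops.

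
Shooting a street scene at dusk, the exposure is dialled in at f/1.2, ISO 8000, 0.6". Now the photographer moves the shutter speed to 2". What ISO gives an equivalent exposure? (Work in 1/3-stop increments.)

ISO 2500

Shutter speed: 0.6 → 0.8 → 1 → 1.3 → 1.6 → 2 — 1 2/3 stops slower (brighter).
Need 1 2/3 stops darker from the ISO: 8000 → 6400 → 5000 → 4000 → 3200 → 2500.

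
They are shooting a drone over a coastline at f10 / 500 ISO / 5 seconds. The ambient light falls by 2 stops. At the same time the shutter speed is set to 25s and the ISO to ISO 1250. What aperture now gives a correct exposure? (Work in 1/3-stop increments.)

Scene light: 2 stops darker.
Shutter speed: 5 → 6 → 8 → 10 → 13 → 15 → 20 → 25 — 2 1/3 stops longer (brighter).
ISO: 500 → 640 → 800 → 1000 → 1250 — 1 1/3 stops higher (brighter).
Net so far: 1 2/3 stops brighter. Aperture: f/10 → f/11 → f/13 → f/14 → f/16 → f/18.

f/18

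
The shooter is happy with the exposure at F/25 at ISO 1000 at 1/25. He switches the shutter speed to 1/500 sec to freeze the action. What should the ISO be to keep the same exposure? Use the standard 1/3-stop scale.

ISO 20000

Shutter speed: 1/25 → 1/30 → 1/40 → 1/50 → 1/60 → 1/80 → 1/100 → 1/125 → 1/160 → 1/200 → 1/250 → 1/320 → 1/400 → 1/500 — 4 1/3 stops faster (darker).
Need 4 1/3 stops brighter from the ISO: 1000 → 1250 → 1600 → 2000 → 2500 → 3200 → 4000 → 5000 → 6400 → 8000 → 10000 → 12800 → 16000 → 20000.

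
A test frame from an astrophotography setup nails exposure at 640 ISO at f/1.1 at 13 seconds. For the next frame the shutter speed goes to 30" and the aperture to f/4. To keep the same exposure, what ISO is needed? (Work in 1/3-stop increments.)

Shutter speed: 13 → 15 → 20 → 25 → 30 — 1 1/3 stops longer (brighter).
Aperture: f/1.1 → f/1.2 → f/1.4 → f/1.6 → f/1.8 → f/2 → f/2.2 → f/2.5 → f/2.8 → f/3.2 → f/3.5 → f/4 — 3 2/3 stops smaller aperture (darker).
Net change so far: 2 1/3 stops darker. Offset with the ISO: 640 → 800 → 1000 → 1250 → 1600 → 2000 → 2500 → 3200.

ISO 3200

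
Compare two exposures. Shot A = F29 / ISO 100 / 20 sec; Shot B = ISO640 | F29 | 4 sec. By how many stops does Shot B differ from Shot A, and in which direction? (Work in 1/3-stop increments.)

Aperture: unchanged.
Shutter speed: 20 → 15 → 13 → 10 → 8 → 6 → 5 → 4 — 2 1/3 stops shorter (darker).
ISO: 100 → 125 → 160 → 200 → 250 → 320 → 400 → 500 → 640 — 2 2/3 stops raised (brighter).
Net: −2 1/3 +2 2/3 = +1/3 stops.

1/3 stop brighter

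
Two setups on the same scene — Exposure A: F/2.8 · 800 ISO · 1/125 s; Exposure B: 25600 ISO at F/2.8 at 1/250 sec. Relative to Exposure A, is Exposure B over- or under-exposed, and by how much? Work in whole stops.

4 stops brighter

Aperture: unchanged.
Shutter speed: 1/125 → 1/250 — 1 stop faster (darker).
ISO: 800 → 1600 → 3200 → 6400 → 12800 → 25600 — 5 stops raised (brighter).
Net: −1 +5 = +4 stops.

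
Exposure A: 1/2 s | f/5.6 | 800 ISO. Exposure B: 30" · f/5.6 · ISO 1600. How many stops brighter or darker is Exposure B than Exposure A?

Aperture: unchanged.
Shutter speed: 1/2 → 1 → 2 → 4 → 8 → 15 → 30 — 6 stops longer (brighter).
ISO: 800 → 1600 — 1 stop higher (brighter).
Net: +6 +1 = +7 stops.

7 stops brighter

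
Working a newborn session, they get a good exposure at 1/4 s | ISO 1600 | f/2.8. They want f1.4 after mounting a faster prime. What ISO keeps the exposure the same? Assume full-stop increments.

Aperture: f/2.8 → f/2 → f/1.4 — 2 stops larger aperture (brighter).
Need 2 stops darker from the ISO: 1600 → 800 → 400.

ISO 400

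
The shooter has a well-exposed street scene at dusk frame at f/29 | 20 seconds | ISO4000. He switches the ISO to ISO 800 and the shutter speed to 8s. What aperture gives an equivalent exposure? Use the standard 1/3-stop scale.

f/8

ISO: 4000 → 3200 → 2500 → 2000 → 1600 → 1250 → 1000 → 800 — 2 1/3 stops lower (darker).
Shutter speed: 20 → 15 → 13 → 10 → 8 — 1 1/3 stops faster (darker).
Net change so far: 3 2/3 stops darker. Offset with the aperture: f/29 → f/25 → f/22 → f/20 → f/18 → f/16 → f/14 → f/13 → f/11 → f/10 → f/9 → f/8.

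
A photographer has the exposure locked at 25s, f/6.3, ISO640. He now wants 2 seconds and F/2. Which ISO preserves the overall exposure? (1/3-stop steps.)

ISO 800

Shutter speed: 25 → 20 → 15 → 13 → 10 → 8 → 6 → 5 → 4 → 3.2 → 2.5 → 2 — 3 2/3 stops shorter (darker).
Aperture: f/6.3 → f/5.6 → f/5 → f/4.5 → f/4 → f/3.5 → f/3.2 → f/2.8 → f/2.5 → f/2.2 → f/2 — 3 1/3 stops opened up (brighter).
Net change so far: 1/3 stop darker. Offset with the ISO: 640 → 800.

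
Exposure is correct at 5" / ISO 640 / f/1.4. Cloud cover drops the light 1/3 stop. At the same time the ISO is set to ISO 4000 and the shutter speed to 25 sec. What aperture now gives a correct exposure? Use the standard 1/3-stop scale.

f/7.1

Scene light: 1/3 stop darker.
ISO: 640 → 800 → 1000 → 1250 → 1600 → 2000 → 2500 → 3200 → 4000 — 2 2/3 stops higher (brighter).
Shutter speed: 5 → 6 → 8 → 10 → 13 → 15 → 20 → 25 — 2 1/3 stops slower (brighter).
Net so far: 4 2/3 stops brighter. Aperture: f/1.4 → f/1.6 → f/1.8 → f/2 → f/2.2 → f/2.5 → f/2.8 → f/3.2 → f/3.5 → f/4 → f/4.5 → f/5 → f/5.6 → f/6.3 → f/7.1.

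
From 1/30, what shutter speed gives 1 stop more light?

Shutter speed: 1/30 → 1/15 — 1 stop slower (brighter).

1/15s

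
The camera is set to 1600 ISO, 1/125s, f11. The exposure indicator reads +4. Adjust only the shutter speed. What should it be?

Overexposed by 4 stops → need 4 stops darker.
Shutter speed: 1/125 → 1/250 → 1/500 → 1/1000 → 1/2000.

1/2000s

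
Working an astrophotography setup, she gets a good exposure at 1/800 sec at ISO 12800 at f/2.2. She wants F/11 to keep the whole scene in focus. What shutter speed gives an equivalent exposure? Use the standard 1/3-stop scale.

Aperture: f/2.2 → f/2.5 → f/2.8 → f/3.2 → f/3.5 → f/4 → f/4.5 → f/5 → f/5.6 → f/6.3 → f/7.1 → f/8 → f/9 → f/10 → f/11 — 4 2/3 stops stopped down (darker).
Need 4 2/3 stops brighter from the shutter speed: 1/800 → 1/640 → 1/500 → 1/400 → 1/320 → 1/250 → 1/200 → 1/160 → 1/125 → 1/100 → 1/80 → 1/60 → 1/50 → 1/40 → 1/30.

1/30s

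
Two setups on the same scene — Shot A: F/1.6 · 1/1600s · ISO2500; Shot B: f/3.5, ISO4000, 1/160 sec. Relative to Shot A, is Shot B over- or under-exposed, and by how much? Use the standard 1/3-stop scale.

Aperture: f/1.6 → f/1.8 → f/2 → f/2.2 → f/2.5 → f/2.8 → f/3.2 → f/3.5 — 2 1/3 stops narrower (darker).
Shutter speed: 1/1600 → 1/1250 → 1/1000 → 1/800 → 1/640 → 1/500 → 1/400 → 1/320 → 1/250 → 1/200 → 1/160 — 3 1/3 stops longer (brighter).
ISO: 2500 → 3200 → 4000 — 2/3 stop raised (brighter).
Net: −2 1/3 +3 1/3 +2/3 = +1 2/3 stops.

1 2/3 stops brighter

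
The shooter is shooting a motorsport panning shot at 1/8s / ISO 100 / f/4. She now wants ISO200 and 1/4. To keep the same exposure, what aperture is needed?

ISO: 100 → 200 — 1 stop raised (brighter).
Shutter speed: 1/8 → 1/4 — 1 stop longer (brighter).
Net change so far: 2 stops brighter. Offset with the aperture: f/4 → f/5.6 → f/8.

f/8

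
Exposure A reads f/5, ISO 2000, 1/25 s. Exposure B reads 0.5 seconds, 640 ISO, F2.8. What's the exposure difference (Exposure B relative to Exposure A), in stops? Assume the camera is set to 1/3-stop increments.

Aperture: f/5 → f/4.5 → f/4 → f/3.5 → f/3.2 → f/2.8 — 1 2/3 stops opened up (brighter).
Shutter speed: 1/25 → 1/20 → 1/15 → 1/13 → 1/10 → 1/8 → 1/6 → 1/5 → 1/4 → 0.3 → 0.4 → 0.5 — 3 2/3 stops slower (brighter).
ISO: 2000 → 1600 → 1250 → 1000 → 800 → 640 — 1 2/3 stops lower (darker).
Net: +1 2/3 +3 2/3 −1 2/3 = +3 2/3 stops.

3 2/3 stops brighter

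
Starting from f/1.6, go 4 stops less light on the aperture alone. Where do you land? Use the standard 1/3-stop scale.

f/6.3

Aperture: f/1.6 → f/1.8 → f/2 → f/2.2 → f/2.5 → f/2.8 → f/3.2 → f/3.5 → f/4 → f/4.5 → f/5 → f/5.6 → f/6.3 — 4 stops narrower (darker).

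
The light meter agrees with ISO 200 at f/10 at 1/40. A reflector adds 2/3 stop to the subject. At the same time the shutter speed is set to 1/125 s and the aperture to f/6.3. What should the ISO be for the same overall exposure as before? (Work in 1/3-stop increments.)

Scene light: 2/3 stop brighter.
Shutter speed: 1/40 → 1/50 → 1/60 → 1/80 → 1/100 → 1/125 — 1 2/3 stops shorter (darker).
Aperture: f/10 → f/9 → f/8 → f/7.1 → f/6.3 — 1 1/3 stops larger aperture (brighter).
Net so far: 1/3 stop brighter. ISO: 200 → 160.

ISO 160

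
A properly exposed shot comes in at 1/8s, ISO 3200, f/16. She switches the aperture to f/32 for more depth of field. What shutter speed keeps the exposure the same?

Aperture: f/16 → f/22 → f/32 — 2 stops narrower (darker).
Need 2 stops brighter from the shutter speed: 1/8 → 1/4 → 1/2.

1/2s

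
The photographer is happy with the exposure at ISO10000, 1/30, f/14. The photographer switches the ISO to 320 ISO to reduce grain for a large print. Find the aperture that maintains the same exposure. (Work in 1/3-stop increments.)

f/2.5

ISO: 10000 → 8000 → 6400 → 5000 → 4000 → 3200 → 2500 → 2000 → 1600 → 1250 → 1000 → 800 → 640 → 500 → 400 → 320 — 5 stops lower (darker).
Need 5 stops brighter from the aperture: f/14 → f/13 → f/11 → f/10 → f/9 → f/8 → f/7.1 → f/6.3 → f/5.6 → f/5 → f/4.5 → f/4 → f/3.5 → f/3.2 → f/2.8 → f/2.5.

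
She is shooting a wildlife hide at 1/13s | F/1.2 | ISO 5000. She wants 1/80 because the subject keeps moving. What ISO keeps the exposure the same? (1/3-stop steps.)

ISO 32000

Shutter speed: 1/13 → 1/15 → 1/20 → 1/25 → 1/30 → 1/40 → 1/50 → 1/60 → 1/80 — 2 2/3 stops shorter (darker).
Need 2 2/3 stops brighter from the ISO: 5000 → 6400 → 8000 → 10000 → 12800 → 16000 → 20000 → 25600 → 32000.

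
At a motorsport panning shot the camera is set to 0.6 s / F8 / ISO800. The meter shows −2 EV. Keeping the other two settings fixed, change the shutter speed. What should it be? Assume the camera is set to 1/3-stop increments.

Underexposed by 2 stops → need 2 stops brighter.
Shutter speed: 0.6 → 0.8 → 1 → 1.3 → 1.6 → 2 → 2.5.

2.5 s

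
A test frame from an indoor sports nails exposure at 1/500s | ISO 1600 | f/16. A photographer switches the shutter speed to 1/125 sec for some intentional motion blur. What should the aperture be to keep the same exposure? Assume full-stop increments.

f/32

Shutter speed: 1/500 → 1/250 → 1/125 — 2 stops longer (brighter).
Need 2 stops darker from the aperture: f/16 → f/22 → f/32.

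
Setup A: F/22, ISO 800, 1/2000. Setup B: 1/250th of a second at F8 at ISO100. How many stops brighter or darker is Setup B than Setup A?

3 stops brighter

Aperture: f/22 → f/16 → f/11 → f/8 — 3 stops larger aperture (brighter).
Shutter speed: 1/2000 → 1/1000 → 1/500 → 1/250 — 3 stops longer (brighter).
ISO: 800 → 400 → 200 → 100 — 3 stops lower (darker).
Net: +3 +3 −3 = +3 stops.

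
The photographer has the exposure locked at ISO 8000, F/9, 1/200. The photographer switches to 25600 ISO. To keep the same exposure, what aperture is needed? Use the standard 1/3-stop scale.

f/16

ISO: 8000 → 10000 → 12800 → 16000 → 20000 → 25600 — 1 2/3 stops raised (brighter).
Need 1 2/3 stops darker from the aperture: f/9 → f/10 → f/11 → f/13 → f/14 → f/16.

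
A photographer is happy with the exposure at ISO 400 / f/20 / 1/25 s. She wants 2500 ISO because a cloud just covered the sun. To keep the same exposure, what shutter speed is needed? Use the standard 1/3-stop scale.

1/160s

ISO: 400 → 500 → 640 → 800 → 1000 → 1250 → 1600 → 2000 → 2500 — 2 2/3 stops raised (brighter).
Need 2 2/3 stops darker from the shutter speed: 1/25 → 1/30 → 1/40 → 1/50 → 1/60 → 1/80 → 1/100 → 1/125 → 1/160.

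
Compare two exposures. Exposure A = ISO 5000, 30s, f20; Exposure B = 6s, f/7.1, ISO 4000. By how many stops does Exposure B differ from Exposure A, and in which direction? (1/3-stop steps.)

Aperture: f/20 → f/18 → f/16 → f/14 → f/13 → f/11 → f/10 → f/9 → f/8 → f/7.1 — 3 stops wider (brighter).
Shutter speed: 30 → 25 → 20 → 15 → 13 → 10 → 8 → 6 — 2 1/3 stops faster (darker).
ISO: 5000 → 4000 — 1/3 stop dropped (darker).
Net: +3 −2 1/3 −1/3 = +1/3 stops.

1/3 stop brighter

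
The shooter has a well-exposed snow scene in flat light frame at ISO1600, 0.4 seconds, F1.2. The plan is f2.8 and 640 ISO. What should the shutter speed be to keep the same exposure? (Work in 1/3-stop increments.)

5 s

Aperture: f/1.2 → f/1.4 → f/1.6 → f/1.8 → f/2 → f/2.2 → f/2.5 → f/2.8 — 2 1/3 stops narrower (darker).
ISO: 1600 → 1250 → 1000 → 800 → 640 — 1 1/3 stops dropped (darker).
Net change so far: 3 2/3 stops darker. Offset with the shutter speed: 0.4 → 0.5 → 0.6 → 0.8 → 1 → 1.3 → 1.6 → 2 → 2.5 → 3.2 → 4 → 5.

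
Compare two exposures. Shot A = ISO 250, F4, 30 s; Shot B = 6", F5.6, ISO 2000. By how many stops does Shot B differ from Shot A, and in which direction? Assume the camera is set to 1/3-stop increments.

1/3 stop darker

Aperture: f/4 → f/4.5 → f/5 → f/5.6 — 1 stop stopped down (darker).
Shutter speed: 30 → 25 → 20 → 15 → 13 → 10 → 8 → 6 — 2 1/3 stops shorter (darker).
ISO: 250 → 320 → 400 → 500 → 640 → 800 → 1000 → 1250 → 1600 → 2000 — 3 stops raised (brighter).
Net: −1 −2 1/3 +3 = −1/3 stops.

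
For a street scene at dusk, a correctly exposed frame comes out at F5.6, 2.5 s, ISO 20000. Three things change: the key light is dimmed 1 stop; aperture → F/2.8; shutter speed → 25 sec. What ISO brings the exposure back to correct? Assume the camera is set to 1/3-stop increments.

ISO 1000

Scene light: 1 stop darker.
Aperture: f/5.6 → f/5 → f/4.5 → f/4 → f/3.5 → f/3.2 → f/2.8 — 2 stops larger aperture (brighter).
Shutter speed: 2.5 → 3.2 → 4 → 5 → 6 → 8 → 10 → 13 → 15 → 20 → 25 — 3 1/3 stops slower (brighter).
Net so far: 4 1/3 stops brighter. ISO: 20000 → 16000 → 12800 → 10000 → 8000 → 6400 → 5000 → 4000 → 3200 → 2500 → 2000 → 1600 → 1250 → 1000.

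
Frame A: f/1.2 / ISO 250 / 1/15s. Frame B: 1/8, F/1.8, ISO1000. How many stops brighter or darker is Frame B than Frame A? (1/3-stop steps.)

2 stops brighter

Aperture: f/1.2 → f/1.4 → f/1.6 → f/1.8 — 1 stop smaller aperture (darker).
Shutter speed: 1/15 → 1/13 → 1/10 → 1/8 — 1 stop longer (brighter).
ISO: 250 → 320 → 400 → 500 → 640 → 800 → 1000 — 2 stops raised (brighter).
Net: −1 +1 +2 = +2 stops.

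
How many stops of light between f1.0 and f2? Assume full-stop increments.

f/1.0 → f/1.4 → f/2 — count the steps: 2 stops.

2 stops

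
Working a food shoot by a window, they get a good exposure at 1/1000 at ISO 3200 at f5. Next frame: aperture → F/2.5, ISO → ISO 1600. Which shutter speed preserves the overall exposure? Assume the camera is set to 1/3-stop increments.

1/2000s

Aperture: f/5 → f/4.5 → f/4 → f/3.5 → f/3.2 → f/2.8 → f/2.5 — 2 stops wider (brighter).
ISO: 3200 → 2500 → 2000 → 1600 — 1 stop lower (darker).
Net change so far: 1 stop brighter. Offset with the shutter speed: 1/1000 → 1/1250 → 1/1600 → 1/2000.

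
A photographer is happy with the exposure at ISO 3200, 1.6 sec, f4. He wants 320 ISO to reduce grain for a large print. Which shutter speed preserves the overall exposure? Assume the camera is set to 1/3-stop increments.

15 s

ISO: 3200 → 2500 → 2000 → 1600 → 1250 → 1000 → 800 → 640 → 500 → 400 → 320 — 3 1/3 stops lower (darker).
Need 3 1/3 stops brighter from the shutter speed: 1.6 → 2 → 2.5 → 3.2 → 4 → 5 → 6 → 8 → 10 → 13 → 15.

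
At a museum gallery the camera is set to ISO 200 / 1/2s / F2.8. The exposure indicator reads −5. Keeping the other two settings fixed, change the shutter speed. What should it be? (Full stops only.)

Underexposed by 5 stops → need 5 stops brighter.
Shutter speed: 1/2 → 1 → 2 → 4 → 8 → 15.

15 s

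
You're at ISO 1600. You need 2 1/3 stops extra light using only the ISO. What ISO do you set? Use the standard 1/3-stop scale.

ISO: 1600 → 2000 → 2500 → 3200 → 4000 → 5000 → 6400 → 8000 — 2 1/3 stops raised (brighter).

ISO 8000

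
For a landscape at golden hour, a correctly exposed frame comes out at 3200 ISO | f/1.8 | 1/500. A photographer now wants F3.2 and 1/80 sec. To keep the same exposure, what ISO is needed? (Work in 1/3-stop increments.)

Aperture: f/1.8 → f/2 → f/2.2 → f/2.5 → f/2.8 → f/3.2 — 1 2/3 stops narrower (darker).
Shutter speed: 1/500 → 1/400 → 1/320 → 1/250 → 1/200 → 1/160 → 1/125 → 1/100 → 1/80 — 2 2/3 stops longer (brighter).
Net change so far: 1 stop brighter. Offset with the ISO: 3200 → 2500 → 2000 → 1600.

ISO 1600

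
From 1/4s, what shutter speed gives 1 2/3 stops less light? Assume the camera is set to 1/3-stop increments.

1/13s

Shutter speed: 1/4 → 1/5 → 1/6 → 1/8 → 1/10 → 1/13 — 1 2/3 stops faster (darker).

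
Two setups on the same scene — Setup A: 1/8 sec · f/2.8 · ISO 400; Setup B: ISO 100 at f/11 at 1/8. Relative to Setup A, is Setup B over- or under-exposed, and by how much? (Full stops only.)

6 stops darker

Aperture: f/2.8 → f/4 → f/5.6 → f/8 → f/11 — 4 stops narrower (darker).
Shutter speed: unchanged.
ISO: 400 → 200 → 100 — 2 stops lower (darker).
Net: −4 −2 = −6 stops.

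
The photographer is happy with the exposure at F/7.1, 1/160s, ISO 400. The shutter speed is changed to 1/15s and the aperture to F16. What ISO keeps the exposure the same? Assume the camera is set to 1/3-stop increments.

ISO 200

Shutter speed: 1/160 → 1/125 → 1/100 → 1/80 → 1/60 → 1/50 → 1/40 → 1/30 → 1/25 → 1/20 → 1/15 — 3 1/3 stops slower (brighter).
Aperture: f/7.1 → f/8 → f/9 → f/10 → f/11 → f/13 → f/14 → f/16 — 2 1/3 stops stopped down (darker).
Net change so far: 1 stop brighter. Offset with the ISO: 400 → 320 → 250 → 200.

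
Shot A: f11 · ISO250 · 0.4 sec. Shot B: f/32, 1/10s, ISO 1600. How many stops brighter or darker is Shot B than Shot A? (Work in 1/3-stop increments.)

Aperture: f/11 → f/13 → f/14 → f/16 → f/18 → f/20 → f/22 → f/25 → f/29 → f/32 — 3 stops stopped down (darker).
Shutter speed: 0.4 → 0.3 → 1/4 → 1/5 → 1/6 → 1/8 → 1/10 — 2 stops shorter (darker).
ISO: 250 → 320 → 400 → 500 → 640 → 800 → 1000 → 1250 → 1600 — 2 2/3 stops higher (brighter).
Net: −3 −2 +2 2/3 = −2 1/3 stops.

2 1/3 stops darker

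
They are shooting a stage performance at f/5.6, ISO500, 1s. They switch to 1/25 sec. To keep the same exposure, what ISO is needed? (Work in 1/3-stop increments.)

Shutter speed: 1 → 0.8 → 0.6 → 0.5 → 0.4 → 0.3 → 1/4 → 1/5 → 1/6 → 1/8 → 1/10 → 1/13 → 1/15 → 1/20 → 1/25 — 4 2/3 stops faster (darker).
Need 4 2/3 stops brighter from the ISO: 500 → 640 → 800 → 1000 → 1250 → 1600 → 2000 → 2500 → 3200 → 4000 → 5000 → 6400 → 8000 → 10000 → 12800.

ISO 12800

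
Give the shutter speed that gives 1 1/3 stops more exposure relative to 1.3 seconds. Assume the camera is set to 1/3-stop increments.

3.2 s

Shutter speed: 1.3 → 1.6 → 2 → 2.5 → 3.2 — 1 1/3 stops slower (brighter).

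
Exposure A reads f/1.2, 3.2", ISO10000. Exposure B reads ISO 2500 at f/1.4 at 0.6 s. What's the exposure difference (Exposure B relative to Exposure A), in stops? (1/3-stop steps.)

Aperture: f/1.2 → f/1.4 — 1/3 stop stopped down (darker).
Shutter speed: 3.2 → 2.5 → 2 → 1.6 → 1.3 → 1 → 0.8 → 0.6 — 2 1/3 stops faster (darker).
ISO: 10000 → 8000 → 6400 → 5000 → 4000 → 3200 → 2500 — 2 stops lower (darker).
Net: −1/3 −2 1/3 −2 = −4 2/3 stops.

4 2/3 stops darker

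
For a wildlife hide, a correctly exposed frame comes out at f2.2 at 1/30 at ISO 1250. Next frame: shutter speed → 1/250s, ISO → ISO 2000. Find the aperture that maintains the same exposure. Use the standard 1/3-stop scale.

f/1.0

Shutter speed: 1/30 → 1/40 → 1/50 → 1/60 → 1/80 → 1/100 → 1/125 → 1/160 → 1/200 → 1/250 — 3 stops shorter (darker).
ISO: 1250 → 1600 → 2000 — 2/3 stop raised (brighter).
Net change so far: 2 1/3 stops darker. Offset with the aperture: f/2.2 → f/2 → f/1.8 → f/1.6 → f/1.4 → f/1.2 → f/1.1 → f/1.0.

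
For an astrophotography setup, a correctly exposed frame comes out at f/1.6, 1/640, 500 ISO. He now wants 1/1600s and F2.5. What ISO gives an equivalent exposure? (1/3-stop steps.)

Shutter speed: 1/640 → 1/800 → 1/1000 → 1/1250 → 1/1600 — 1 1/3 stops faster (darker).
Aperture: f/1.6 → f/1.8 → f/2 → f/2.2 → f/2.5 — 1 1/3 stops narrower (darker).
Net change so far: 2 2/3 stops darker. Offset with the ISO: 500 → 640 → 800 → 1000 → 1250 → 1600 → 2000 → 2500 → 3200.

ISO 3200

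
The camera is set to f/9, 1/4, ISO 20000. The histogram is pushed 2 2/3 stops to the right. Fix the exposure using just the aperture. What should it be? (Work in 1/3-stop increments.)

f/22

Overexposed by 2 2/3 stops → need 2 2/3 stops darker.
Aperture: f/9 → f/10 → f/11 → f/13 → f/14 → f/16 → f/18 → f/20 → f/22.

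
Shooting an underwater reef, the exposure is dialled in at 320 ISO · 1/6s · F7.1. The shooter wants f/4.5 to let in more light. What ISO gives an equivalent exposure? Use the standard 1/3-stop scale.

ISO 125

Aperture: f/7.1 → f/6.3 → f/5.6 → f/5 → f/4.5 — 1 1/3 stops opened up (brighter).
Need 1 1/3 stops darker from the ISO: 320 → 250 → 200 → 160 → 125.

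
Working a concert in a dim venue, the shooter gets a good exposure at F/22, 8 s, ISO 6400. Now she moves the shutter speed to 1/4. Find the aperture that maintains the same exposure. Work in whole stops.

Shutter speed: 8 → 4 → 2 → 1 → 1/2 → 1/4 — 5 stops faster (darker).
Need 5 stops brighter from the aperture: f/22 → f/16 → f/11 → f/8 → f/5.6 → f/4.

f/4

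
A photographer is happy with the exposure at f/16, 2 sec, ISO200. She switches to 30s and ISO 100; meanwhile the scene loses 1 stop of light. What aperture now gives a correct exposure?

f/32

Scene light: 1 stop darker.
Shutter speed: 2 → 4 → 8 → 15 → 30 — 4 stops slower (brighter).
ISO: 200 → 100 — 1 stop lower (darker).
Net so far: 2 stops brighter. Aperture: f/16 → f/22 → f/32.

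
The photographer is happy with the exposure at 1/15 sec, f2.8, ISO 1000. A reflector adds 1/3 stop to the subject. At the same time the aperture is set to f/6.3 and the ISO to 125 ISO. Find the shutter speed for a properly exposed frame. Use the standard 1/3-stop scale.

2 s

Scene light: 1/3 stop brighter.
Aperture: f/2.8 → f/3.2 → f/3.5 → f/4 → f/4.5 → f/5 → f/5.6 → f/6.3 — 2 1/3 stops narrower (darker).
ISO: 1000 → 800 → 640 → 500 → 400 → 320 → 250 → 200 → 160 → 125 — 3 stops dropped (darker).
Net so far: 5 stops darker. Shutter speed: 1/15 → 1/13 → 1/10 → 1/8 → 1/6 → 1/5 → 1/4 → 0.3 → 0.4 → 0.5 → 0.6 → 0.8 → 1 → 1.3 → 1.6 → 2.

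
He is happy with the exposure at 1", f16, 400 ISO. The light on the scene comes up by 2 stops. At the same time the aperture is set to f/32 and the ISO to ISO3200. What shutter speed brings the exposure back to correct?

Scene light: 2 stops brighter.
Aperture: f/16 → f/22 → f/32 — 2 stops smaller aperture (darker).
ISO: 400 → 800 → 1600 → 3200 — 3 stops raised (brighter).
Net so far: 3 stops brighter. Shutter speed: 1 → 1/2 → 1/4 → 1/8.

1/8s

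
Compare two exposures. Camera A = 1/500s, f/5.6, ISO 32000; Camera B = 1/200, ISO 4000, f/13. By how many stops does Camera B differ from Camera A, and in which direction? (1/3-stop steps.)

Aperture: f/5.6 → f/6.3 → f/7.1 → f/8 → f/9 → f/10 → f/11 → f/13 — 2 1/3 stops smaller aperture (darker).
Shutter speed: 1/500 → 1/400 → 1/320 → 1/250 → 1/200 — 1 1/3 stops longer (brighter).
ISO: 32000 → 25600 → 20000 → 16000 → 12800 → 10000 → 8000 → 6400 → 5000 → 4000 — 3 stops dropped (darker).
Net: −2 1/3 +1 1/3 −3 = −4 stops.

4 stops darker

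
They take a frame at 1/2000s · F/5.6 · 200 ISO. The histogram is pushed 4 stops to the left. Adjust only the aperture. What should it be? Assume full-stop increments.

Underexposed by 4 stops → need 4 stops brighter.
Aperture: f/5.6 → f/4 → f/2.8 → f/2 → f/1.4.

f/1.4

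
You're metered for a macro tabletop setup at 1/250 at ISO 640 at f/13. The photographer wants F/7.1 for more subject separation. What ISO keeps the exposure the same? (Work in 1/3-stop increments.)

Aperture: f/13 → f/11 → f/10 → f/9 → f/8 → f/7.1 — 1 2/3 stops opened up (brighter).
Need 1 2/3 stops darker from the ISO: 640 → 500 → 400 → 320 → 250 → 200.

ISO 200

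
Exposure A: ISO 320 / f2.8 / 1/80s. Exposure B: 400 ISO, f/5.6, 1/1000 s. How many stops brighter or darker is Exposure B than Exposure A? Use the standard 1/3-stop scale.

Aperture: f/2.8 → f/3.2 → f/3.5 → f/4 → f/4.5 → f/5 → f/5.6 — 2 stops stopped down (darker).
Shutter speed: 1/80 → 1/100 → 1/125 → 1/160 → 1/200 → 1/250 → 1/320 → 1/400 → 1/500 → 1/640 → 1/800 → 1/1000 — 3 2/3 stops shorter (darker).
ISO: 320 → 400 — 1/3 stop raised (brighter).
Net: −2 −3 2/3 +1/3 = −5 1/3 stops.

5 1/3 stops darker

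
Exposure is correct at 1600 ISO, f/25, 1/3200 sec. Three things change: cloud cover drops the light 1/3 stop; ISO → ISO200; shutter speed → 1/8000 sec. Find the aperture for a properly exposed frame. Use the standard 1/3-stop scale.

f/5

Scene light: 1/3 stop darker.
ISO: 1600 → 1250 → 1000 → 800 → 640 → 500 → 400 → 320 → 250 → 200 — 3 stops dropped (darker).
Shutter speed: 1/3200 → 1/4000 → 1/5000 → 1/6400 → 1/8000 — 1 1/3 stops faster (darker).
Net so far: 4 2/3 stops darker. Aperture: f/25 → f/22 → f/20 → f/18 → f/16 → f/14 → f/13 → f/11 → f/10 → f/9 → f/8 → f/7.1 → f/6.3 → f/5.6 → f/5.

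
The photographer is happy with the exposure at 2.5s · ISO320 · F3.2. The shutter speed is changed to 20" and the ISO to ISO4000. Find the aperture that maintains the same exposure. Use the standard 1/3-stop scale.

Shutter speed: 2.5 → 3.2 → 4 → 5 → 6 → 8 → 10 → 13 → 15 → 20 — 3 stops longer (brighter).
ISO: 320 → 400 → 500 → 640 → 800 → 1000 → 1250 → 1600 → 2000 → 2500 → 3200 → 4000 — 3 2/3 stops raised (brighter).
Net change so far: 6 2/3 stops brighter. Offset with the aperture: f/3.2 → f/3.5 → f/4 → f/4.5 → f/5 → f/5.6 → f/6.3 → f/7.1 → f/8 → f/9 → f/10 → f/11 → f/13 → f/14 → f/16 → f/18 → f/20 → f/22 → f/25 → f/29 → f/32.

f/32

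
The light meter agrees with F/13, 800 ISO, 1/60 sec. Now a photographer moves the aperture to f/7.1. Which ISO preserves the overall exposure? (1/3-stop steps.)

Aperture: f/13 → f/11 → f/10 → f/9 → f/8 → f/7.1 — 1 2/3 stops opened up (brighter).
Need 1 2/3 stops darker from the ISO: 800 → 640 → 500 → 400 → 320 → 250.

ISO 250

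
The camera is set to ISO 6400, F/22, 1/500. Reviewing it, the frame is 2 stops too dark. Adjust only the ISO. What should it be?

Underexposed by 2 stops → need 2 stops brighter.
ISO: 6400 → 12800 → 25600.

ISO 25600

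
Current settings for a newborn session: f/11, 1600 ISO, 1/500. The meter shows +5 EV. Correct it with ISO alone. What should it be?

ISO 50

Overexposed by 5 stops → need 5 stops darker.
ISO: 1600 → 800 → 400 → 200 → 100 → 50.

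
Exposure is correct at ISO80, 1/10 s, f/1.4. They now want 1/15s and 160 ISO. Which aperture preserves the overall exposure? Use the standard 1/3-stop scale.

f/1.6

Shutter speed: 1/10 → 1/13 → 1/15 — 2/3 stop shorter (darker).
ISO: 80 → 100 → 125 → 160 — 1 stop higher (brighter).
Net change so far: 1/3 stop brighter. Offset with the aperture: f/1.4 → f/1.6.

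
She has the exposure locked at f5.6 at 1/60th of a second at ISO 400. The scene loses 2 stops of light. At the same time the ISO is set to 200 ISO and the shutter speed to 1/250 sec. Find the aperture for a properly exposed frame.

Scene light: 2 stops darker.
ISO: 400 → 200 — 1 stop dropped (darker).
Shutter speed: 1/60 → 1/125 → 1/250 — 2 stops faster (darker).
Net so far: 5 stops darker. Aperture: f/5.6 → f/4 → f/2.8 → f/2 → f/1.4 → f/1.0.

f/1.0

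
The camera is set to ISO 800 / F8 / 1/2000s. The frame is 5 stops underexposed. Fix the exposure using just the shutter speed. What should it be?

1/60s

Underexposed by 5 stops → need 5 stops brighter.
Shutter speed: 1/2000 → 1/1000 → 1/500 → 1/250 → 1/125 → 1/60.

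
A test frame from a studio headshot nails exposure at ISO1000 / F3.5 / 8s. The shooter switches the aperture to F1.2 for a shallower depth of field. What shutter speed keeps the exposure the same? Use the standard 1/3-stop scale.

1 s

Aperture: f/3.5 → f/3.2 → f/2.8 → f/2.5 → f/2.2 → f/2 → f/1.8 → f/1.6 → f/1.4 → f/1.2 — 3 stops opened up (brighter).
Need 3 stops darker from the shutter speed: 8 → 6 → 5 → 4 → 3.2 → 2.5 → 2 → 1.6 → 1.3 → 1.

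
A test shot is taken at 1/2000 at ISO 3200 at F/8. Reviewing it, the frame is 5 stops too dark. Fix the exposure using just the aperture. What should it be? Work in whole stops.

Underexposed by 5 stops → need 5 stops brighter.
Aperture: f/8 → f/5.6 → f/4 → f/2.8 → f/2 → f/1.4.

f/1.4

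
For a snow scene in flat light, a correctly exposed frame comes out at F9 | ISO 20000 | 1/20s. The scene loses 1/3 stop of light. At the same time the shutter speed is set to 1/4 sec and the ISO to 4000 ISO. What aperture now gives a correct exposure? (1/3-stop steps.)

Scene light: 1/3 stop darker.
Shutter speed: 1/20 → 1/15 → 1/13 → 1/10 → 1/8 → 1/6 → 1/5 → 1/4 — 2 1/3 stops slower (brighter).
ISO: 20000 → 16000 → 12800 → 10000 → 8000 → 6400 → 5000 → 4000 — 2 1/3 stops lower (darker).
Net so far: 1/3 stop darker. Aperture: f/9 → f/8.

f/8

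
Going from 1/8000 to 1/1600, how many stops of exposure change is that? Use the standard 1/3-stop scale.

2 1/3 stops

1/8000 → 1/6400 → 1/5000 → 1/4000 → 1/3200 → 1/2500 → 1/2000 → 1/1600 — count the steps: 7 third-stops = 2 1/3 stops.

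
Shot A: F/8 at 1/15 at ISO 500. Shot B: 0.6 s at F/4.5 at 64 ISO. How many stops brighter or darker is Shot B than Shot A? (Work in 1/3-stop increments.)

2 stops brighter

Aperture: f/8 → f/7.1 → f/6.3 → f/5.6 → f/5 → f/4.5 — 1 2/3 stops wider (brighter).
Shutter speed: 1/15 → 1/13 → 1/10 → 1/8 → 1/6 → 1/5 → 1/4 → 0.3 → 0.4 → 0.5 → 0.6 — 3 1/3 stops slower (brighter).
ISO: 500 → 400 → 320 → 250 → 200 → 160 → 125 → 100 → 80 → 64 — 3 stops lower (darker).
Net: +1 2/3 +3 1/3 −3 = +2 stops.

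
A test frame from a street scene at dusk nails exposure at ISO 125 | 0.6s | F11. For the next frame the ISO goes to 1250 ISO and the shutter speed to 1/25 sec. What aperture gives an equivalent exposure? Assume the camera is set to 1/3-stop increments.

ISO: 125 → 160 → 200 → 250 → 320 → 400 → 500 → 640 → 800 → 1000 → 1250 — 3 1/3 stops higher (brighter).
Shutter speed: 0.6 → 0.5 → 0.4 → 0.3 → 1/4 → 1/5 → 1/6 → 1/8 → 1/10 → 1/13 → 1/15 → 1/20 → 1/25 — 4 stops shorter (darker).
Net change so far: 2/3 stop darker. Offset with the aperture: f/11 → f/10 → f/9.

f/9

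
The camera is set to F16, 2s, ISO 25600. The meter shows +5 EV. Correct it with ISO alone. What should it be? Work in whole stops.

Overexposed by 5 stops → need 5 stops darker.
ISO: 25600 → 12800 → 6400 → 3200 → 1600 → 800.

ISO 800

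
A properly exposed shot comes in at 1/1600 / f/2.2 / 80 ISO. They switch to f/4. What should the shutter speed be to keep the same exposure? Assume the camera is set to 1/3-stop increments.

Aperture: f/2.2 → f/2.5 → f/2.8 → f/3.2 → f/3.5 → f/4 — 1 2/3 stops stopped down (darker).
Need 1 2/3 stops brighter from the shutter speed: 1/1600 → 1/1250 → 1/1000 → 1/800 → 1/640 → 1/500.

1/500s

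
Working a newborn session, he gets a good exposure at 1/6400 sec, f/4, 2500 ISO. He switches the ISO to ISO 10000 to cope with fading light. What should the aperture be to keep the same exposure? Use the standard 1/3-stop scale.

f/8

ISO: 2500 → 3200 → 4000 → 5000 → 6400 → 8000 → 10000 — 2 stops raised (brighter).
Need 2 stops darker from the aperture: f/4 → f/4.5 → f/5 → f/5.6 → f/6.3 → f/7.1 → f/8.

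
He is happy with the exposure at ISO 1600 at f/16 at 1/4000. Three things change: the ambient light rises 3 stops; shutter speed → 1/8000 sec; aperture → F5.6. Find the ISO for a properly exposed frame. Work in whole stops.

Scene light: 3 stops brighter.
Shutter speed: 1/4000 → 1/8000 — 1 stop shorter (darker).
Aperture: f/16 → f/11 → f/8 → f/5.6 — 3 stops larger aperture (brighter).
Net so far: 5 stops brighter. ISO: 1600 → 800 → 400 → 200 → 100 → 50.

ISO 50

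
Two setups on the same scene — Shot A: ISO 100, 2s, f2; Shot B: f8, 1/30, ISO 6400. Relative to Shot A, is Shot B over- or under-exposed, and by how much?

4 stops darker

Aperture: f/2 → f/2.8 → f/4 → f/5.6 → f/8 — 4 stops narrower (darker).
Shutter speed: 2 → 1 → 1/2 → 1/4 → 1/8 → 1/15 → 1/30 — 6 stops faster (darker).
ISO: 100 → 200 → 400 → 800 → 1600 → 3200 → 6400 — 6 stops higher (brighter).
Net: −4 −6 +6 = −4 stops.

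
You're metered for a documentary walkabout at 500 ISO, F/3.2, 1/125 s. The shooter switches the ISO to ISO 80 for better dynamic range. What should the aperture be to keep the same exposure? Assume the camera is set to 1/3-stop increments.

f/1.2

ISO: 500 → 400 → 320 → 250 → 200 → 160 → 125 → 100 → 80 — 2 2/3 stops lower (darker).
Need 2 2/3 stops brighter from the aperture: f/3.2 → f/2.8 → f/2.5 → f/2.2 → f/2 → f/1.8 → f/1.6 → f/1.4 → f/1.2.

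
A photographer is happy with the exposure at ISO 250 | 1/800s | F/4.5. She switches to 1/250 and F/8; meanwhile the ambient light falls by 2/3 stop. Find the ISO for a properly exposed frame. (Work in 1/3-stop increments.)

Scene light: 2/3 stop darker.
Shutter speed: 1/800 → 1/640 → 1/500 → 1/400 → 1/320 → 1/250 — 1 2/3 stops slower (brighter).
Aperture: f/4.5 → f/5 → f/5.6 → f/6.3 → f/7.1 → f/8 — 1 2/3 stops stopped down (darker).
Net so far: 2/3 stop darker. ISO: 250 → 320 → 400.

ISO 400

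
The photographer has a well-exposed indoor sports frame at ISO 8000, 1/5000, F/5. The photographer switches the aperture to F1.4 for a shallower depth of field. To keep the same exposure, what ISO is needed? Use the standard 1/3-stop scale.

ISO 640

Aperture: f/5 → f/4.5 → f/4 → f/3.5 → f/3.2 → f/2.8 → f/2.5 → f/2.2 → f/2 → f/1.8 → f/1.6 → f/1.4 — 3 2/3 stops opened up (brighter).
Need 3 2/3 stops darker from the ISO: 8000 → 6400 → 5000 → 4000 → 3200 → 2500 → 2000 → 1600 → 1250 → 1000 → 800 → 640.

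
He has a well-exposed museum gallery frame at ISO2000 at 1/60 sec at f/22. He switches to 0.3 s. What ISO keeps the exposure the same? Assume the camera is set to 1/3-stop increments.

Shutter speed: 1/60 → 1/50 → 1/40 → 1/30 → 1/25 → 1/20 → 1/15 → 1/13 → 1/10 → 1/8 → 1/6 → 1/5 → 1/4 → 0.3 — 4 1/3 stops slower (brighter).
Need 4 1/3 stops darker from the ISO: 2000 → 1600 → 1250 → 1000 → 800 → 640 → 500 → 400 → 320 → 250 → 200 → 160 → 125 → 100.

ISO 100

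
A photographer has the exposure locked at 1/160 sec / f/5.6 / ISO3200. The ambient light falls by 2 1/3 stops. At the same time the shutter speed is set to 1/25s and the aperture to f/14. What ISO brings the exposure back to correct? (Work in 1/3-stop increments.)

ISO 16000

Scene light: 2 1/3 stops darker.
Shutter speed: 1/160 → 1/125 → 1/100 → 1/80 → 1/60 → 1/50 → 1/40 → 1/30 → 1/25 — 2 2/3 stops longer (brighter).
Aperture: f/5.6 → f/6.3 → f/7.1 → f/8 → f/9 → f/10 → f/11 → f/13 → f/14 — 2 2/3 stops stopped down (darker).
Net so far: 2 1/3 stops darker. ISO: 3200 → 4000 → 5000 → 6400 → 8000 → 10000 → 12800 → 16000.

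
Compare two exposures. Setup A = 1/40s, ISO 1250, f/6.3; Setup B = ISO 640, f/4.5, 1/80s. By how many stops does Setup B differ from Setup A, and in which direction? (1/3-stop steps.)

Aperture: f/6.3 → f/5.6 → f/5 → f/4.5 — 1 stop opened up (brighter).
Shutter speed: 1/40 → 1/50 → 1/60 → 1/80 — 1 stop faster (darker).
ISO: 1250 → 1000 → 800 → 640 — 1 stop lower (darker).
Net: +1 −1 −1 = −1 stop.

1 stop darker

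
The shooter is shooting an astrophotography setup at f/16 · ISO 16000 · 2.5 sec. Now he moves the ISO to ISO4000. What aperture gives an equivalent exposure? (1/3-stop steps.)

ISO: 16000 → 12800 → 10000 → 8000 → 6400 → 5000 → 4000 — 2 stops lower (darker).
Need 2 stops brighter from the aperture: f/16 → f/14 → f/13 → f/11 → f/10 → f/9 → f/8.

f/8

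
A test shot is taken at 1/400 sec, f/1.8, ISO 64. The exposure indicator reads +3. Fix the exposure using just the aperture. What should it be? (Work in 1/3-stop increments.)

Overexposed by 3 stops → need 3 stops darker.
Aperture: f/1.8 → f/2 → f/2.2 → f/2.5 → f/2.8 → f/3.2 → f/3.5 → f/4 → f/4.5 → f/5.

f/5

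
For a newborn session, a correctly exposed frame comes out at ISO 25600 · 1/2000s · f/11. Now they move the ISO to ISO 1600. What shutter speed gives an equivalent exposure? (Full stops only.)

ISO: 25600 → 12800 → 6400 → 3200 → 1600 — 4 stops dropped (darker).
Need 4 stops brighter from the shutter speed: 1/2000 → 1/1000 → 1/500 → 1/250 → 1/125.

1/125s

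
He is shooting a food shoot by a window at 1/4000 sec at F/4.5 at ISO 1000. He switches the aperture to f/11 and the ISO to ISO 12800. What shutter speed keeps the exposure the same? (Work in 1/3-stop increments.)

1/8000s

Aperture: f/4.5 → f/5 → f/5.6 → f/6.3 → f/7.1 → f/8 → f/9 → f/10 → f/11 — 2 2/3 stops stopped down (darker).
ISO: 1000 → 1250 → 1600 → 2000 → 2500 → 3200 → 4000 → 5000 → 6400 → 8000 → 10000 → 12800 — 3 2/3 stops higher (brighter).
Net change so far: 1 stop brighter. Offset with the shutter speed: 1/4000 → 1/5000 → 1/6400 → 1/8000.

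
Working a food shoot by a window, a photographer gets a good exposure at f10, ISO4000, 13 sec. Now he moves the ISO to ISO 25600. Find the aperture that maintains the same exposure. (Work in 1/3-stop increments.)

ISO: 4000 → 5000 → 6400 → 8000 → 10000 → 12800 → 16000 → 20000 → 25600 — 2 2/3 stops raised (brighter).
Need 2 2/3 stops darker from the aperture: f/10 → f/11 → f/13 → f/14 → f/16 → f/18 → f/20 → f/22 → f/25.

f/25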